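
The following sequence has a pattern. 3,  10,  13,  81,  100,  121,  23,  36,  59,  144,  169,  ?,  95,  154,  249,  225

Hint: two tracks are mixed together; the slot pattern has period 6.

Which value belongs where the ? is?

196

The slot pattern repeats as AAABBB (period 6), so there are 2 interleaved tracks.
Stream A is 3, 10, 13, 23, 36, 59, 95, 154, 249, which is a Fibonacci-like recurrence a_n = a_{n-1} + a_{n-2}.
Stream B is 81, 100, 121, 144, 169, ?, 225, which is consecutive squares n² from n = 9.
So the missing entry in stream B is 196.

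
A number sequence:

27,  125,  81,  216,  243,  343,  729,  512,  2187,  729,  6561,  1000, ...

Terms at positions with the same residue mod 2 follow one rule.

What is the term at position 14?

1331

Taking every 2nd term gives 2 separate tracks.
Stream A: 27, 81, 243, 729, 2187, 6561 (successive powers of 3).
Stream B: 125, 216, 343, 512, 729, 1000 (perfect cubes starting at 5³).
Position 14 falls in stream B as its term 7, giving 1331.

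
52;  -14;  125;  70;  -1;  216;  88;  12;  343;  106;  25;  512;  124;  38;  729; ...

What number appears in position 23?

77

The terms cycle through 3 interleaved subsequences.
Track A = 52, 70, 88, 106, 124: arithmetic, step +18.
Track B = -14, -1, 12, 25, 38: adding 13 each time.
Track C = 125, 216, 343, 512, 729: the cubes 5³, 6³, 7³, ….
Position 23 falls in track B as its term 8, giving 77.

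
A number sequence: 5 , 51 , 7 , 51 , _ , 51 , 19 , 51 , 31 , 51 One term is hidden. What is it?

12

Split by position mod 2 into 2 tracks.
Subsequence A: 5, 7, ?, 19, 31 — a Fibonacci-like recurrence a_n = a_{n-1} + a_{n-2}.
Subsequence B: 51, 51, 51, 51, 51 — the constant sequence 51.
So the missing entry in subsequence A is 12.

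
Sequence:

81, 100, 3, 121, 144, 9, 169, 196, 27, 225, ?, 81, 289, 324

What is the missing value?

256

The slot pattern repeats as AAB (period 3), so there are 2 interleaved tracks.
Track A: 81, 100, 121, 144, 169, 196, 225, ?, 289, 324 — perfect squares starting at 9².
Track B: 3, 9, 27, 81 — powers of 3.
So the missing entry in track A is 256.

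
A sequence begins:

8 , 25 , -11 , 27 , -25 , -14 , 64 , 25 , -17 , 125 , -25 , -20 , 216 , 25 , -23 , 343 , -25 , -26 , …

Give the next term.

512

The terms cycle through 3 interleaved subsequences.
Stream A: 8, 27, 64, 125, 216, 343 (perfect cubes starting at 2³).
Stream B: 25, -25, 25, -25, 25, -25 (oscillating between 25 and -25).
Stream C: -11, -14, -17, -20, -23, -26 (arithmetic with common difference −3).
Term 19 comes from stream A (its 7th entry): 512.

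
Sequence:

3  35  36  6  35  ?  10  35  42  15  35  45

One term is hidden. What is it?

The terms cycle through 3 interleaved subsequences.
Track A is 3, 6, 10, 15, which is triangular numbers starting at T_2.
Track B is 35, 35, 35, 35, which is constant 35.
Track C is 36, ?, 42, 45, which is arithmetic, step +3.
Track C's pattern makes the blank 39.

39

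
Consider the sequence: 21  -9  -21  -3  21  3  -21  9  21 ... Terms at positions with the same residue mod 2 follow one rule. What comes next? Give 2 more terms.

Taking every 2nd term gives 2 separate tracks.
Stream A: 21, -21, 21, -21, 21 (oscillating between 21 and -21).
Stream B: -9, -3, 3, 9 (adding 6 each time).
The 10th slot belongs to stream B; its 5th term is 15.
Term 11 comes from stream A (its 6th entry): -21.

15, -21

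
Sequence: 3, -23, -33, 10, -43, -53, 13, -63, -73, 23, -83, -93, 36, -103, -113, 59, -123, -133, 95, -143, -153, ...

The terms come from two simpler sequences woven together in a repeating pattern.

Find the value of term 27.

Reading positions in blocks of 3 reveals the pattern ABB — 2 tracks woven together.
Stream A: 3, 10, 13, 23, 36, 59, 95. A Fibonacci-like recurrence a_n = a_{n-1} + a_{n-2}.
Stream B: -23, -33, -43, -53, -63, -73, -83, -93, -103, -113, -123, -133, -143, -153. Subtracting 10 each time.
The 27th slot belongs to stream B; its 18th term is -193.

-193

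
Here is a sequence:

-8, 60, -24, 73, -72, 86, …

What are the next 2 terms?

Positions 1, 3, 5, … form one subsequence and positions 2, 4, 6, … form another.
Subsequence A: -8, -24, -72 — geometric, ×3 each step.
Subsequence B: 60, 73, 86 — arithmetic, step +13.
Position 7 falls in subsequence A as its term 4, giving -216.
Position 8 → subsequence B, term 4 = 99.

-216, 99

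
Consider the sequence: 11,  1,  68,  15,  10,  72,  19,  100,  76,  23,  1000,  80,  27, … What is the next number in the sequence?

Split by position mod 3: positions 1, 4, 7, … form one track, and each other residue class forms its own.
Track A: 11, 15, 19, 23, 27. Linear: a_n = 7 + 4·n.
Track B: 1, 10, 100, 1000. Geometric with ratio 10.
Track C: 68, 72, 76, 80. Adding 4 each time.
Term 14 comes from track B (its 5th entry): 10000.

10000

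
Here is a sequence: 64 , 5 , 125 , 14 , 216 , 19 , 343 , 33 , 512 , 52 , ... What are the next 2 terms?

Positions 1, 3, 5, … form one subsequence and positions 2, 4, 6, … form another.
Track A: 64, 125, 216, 343, 512. Perfect cubes starting at 4³.
Track B: 5, 14, 19, 33, 52. A Fibonacci-like recurrence a_n = a_{n-1} + a_{n-2}.
Position 11 falls in track A as its term 6, giving 729.
Position 12 → track B, term 6 = 85.

729, 85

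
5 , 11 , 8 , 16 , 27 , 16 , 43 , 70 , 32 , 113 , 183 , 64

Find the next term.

296

Reading positions in blocks of 3 reveals the pattern AAB — 2 tracks woven together.
Subsequence A is 5, 11, 16, 27, 43, 70, 113, 183, which is Fibonacci-style (each term is the sum of the two before it).
Subsequence B is 8, 16, 32, 64, which is powers of 2.
Term 13 comes from subsequence A (its 9th entry): 296.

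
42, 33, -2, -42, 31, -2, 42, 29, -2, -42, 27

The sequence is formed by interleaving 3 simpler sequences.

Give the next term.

-2

Split by position mod 3: positions 1, 4, 7, … form one track, and each other residue class forms its own.
Stream A is 42, -42, 42, -42, which is alternating ±42.
Stream B is 33, 31, 29, 27, which is arithmetic with common difference −2.
Stream C is -2, -2, -2, which is constant -2.
Term 12 comes from stream C (its 4th entry): -2.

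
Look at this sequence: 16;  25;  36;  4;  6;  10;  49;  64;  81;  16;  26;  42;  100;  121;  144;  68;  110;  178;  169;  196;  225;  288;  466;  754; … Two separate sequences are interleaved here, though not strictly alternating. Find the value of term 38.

529

Positions follow the repeating pattern AAABBB; grouping by letter gives 2 tracks.
Track A: 16, 25, 36, 49, 64, 81, 100, 121, 144, 169, 196, 225 (perfect squares starting at 4²).
Track B: 4, 6, 10, 16, 26, 42, 68, 110, 178, 288, 466, 754 (Fibonacci-style (each term is the sum of the two before it)).
Term 38 comes from track A (its 20th entry): 529.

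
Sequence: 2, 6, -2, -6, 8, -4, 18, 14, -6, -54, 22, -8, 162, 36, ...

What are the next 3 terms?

-10, -486, 58

The terms cycle through 3 interleaved subsequences.
Subsequence A is 2, -6, 18, -54, 162, which is multiplying by -3 each time.
Subsequence B is 6, 8, 14, 22, 36, which is each term equals the sum of the previous two.
Subsequence C is -2, -4, -6, -8, which is arithmetic with common difference −2.
Term 15 comes from subsequence C (its 5th entry): -10.
Term 16 comes from subsequence A (its 6th entry): -486.
The 17th slot belongs to subsequence B; its 6th term is 58.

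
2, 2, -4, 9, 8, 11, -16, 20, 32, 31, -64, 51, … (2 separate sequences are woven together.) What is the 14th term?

The terms cycle through 2 interleaved subsequences.
Track A is 2, -4, 8, -16, 32, -64, which is geometric, ×-2 each step.
Track B is 2, 9, 11, 20, 31, 51, which is a Fibonacci-like recurrence a_n = a_{n-1} + a_{n-2}.
Term 14 comes from track B (its 7th entry): 82.

82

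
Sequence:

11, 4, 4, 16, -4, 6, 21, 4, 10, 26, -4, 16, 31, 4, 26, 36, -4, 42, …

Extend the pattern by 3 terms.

41, 4, 68

Read the sequence 3 terms at a time; column i is its own pattern.
Track A: 11, 16, 21, 26, 31, 36 (adding 5 each time).
Track B: 4, -4, 4, -4, 4, -4 (the oscillation 4·(−1)^(n+1)).
Track C: 4, 6, 10, 16, 26, 42 (a Fibonacci-like recurrence a_n = a_{n-1} + a_{n-2}).
Position 19 → track A, term 7 = 41.
The 20th slot belongs to track B; its 7th term is 4.
Position 21 → track C, term 7 = 68.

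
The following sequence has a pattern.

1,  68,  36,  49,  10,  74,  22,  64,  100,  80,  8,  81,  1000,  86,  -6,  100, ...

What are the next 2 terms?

10000, 92

Taking every 4th term gives 4 separate tracks.
Track A = 1, 10, 100, 1000: powers of 10.
Track B = 68, 74, 80, 86: adding 6 each time.
Track C = 36, 22, 8, -6: arithmetic with common difference −14.
Track D = 49, 64, 81, 100: consecutive squares n² from n = 7.
Position 17 → track A, term 5 = 10000.
Position 18 → track B, term 5 = 92.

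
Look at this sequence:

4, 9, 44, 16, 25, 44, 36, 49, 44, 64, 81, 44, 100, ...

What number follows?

121

Reading positions in blocks of 3 reveals the pattern AAB — 2 tracks woven together.
Track A is 4, 9, 16, 25, 36, 49, 64, 81, 100, which is consecutive squares n² from n = 2.
Track B is 44, 44, 44, 44, which is constant 44.
Position 14 → track A, term 10 = 121.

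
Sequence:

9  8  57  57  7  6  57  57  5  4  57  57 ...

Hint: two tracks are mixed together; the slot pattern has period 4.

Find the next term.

3

Reading positions in blocks of 4 reveals the pattern AABB — 2 tracks woven together.
Track A = 9, 8, 7, 6, 5, 4: arithmetic with common difference −1.
Track B = 57, 57, 57, 57, 57, 57: constant 57.
The 13th slot belongs to track A; its 7th term is 3.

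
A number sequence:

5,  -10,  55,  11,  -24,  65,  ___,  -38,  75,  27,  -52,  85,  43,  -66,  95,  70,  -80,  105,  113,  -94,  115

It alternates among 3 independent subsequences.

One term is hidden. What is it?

Split by position mod 3: positions 1, 4, 7, … form one track, and each other residue class forms its own.
Track A: 5, 11, ?, 27, 43, 70, 113 (Fibonacci-style (each term is the sum of the two before it)).
Track B: -10, -24, -38, -52, -66, -80, -94 (arithmetic, step −14).
Track C: 55, 65, 75, 85, 95, 105, 115 (arithmetic, step +10).
So the missing entry in track A is 16.

16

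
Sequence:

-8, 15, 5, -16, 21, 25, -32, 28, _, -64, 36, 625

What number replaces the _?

Split by position mod 3 into 3 tracks.
Track A: -8, -16, -32, -64. Geometric, ×2 each step.
Track B: 15, 21, 28, 36. The triangular numbers T_5, T_6, ….
Track C: 5, 25, ?, 625. Powers 5^1, 5^2, 5^3, ….
Track C's pattern makes the blank 125.

125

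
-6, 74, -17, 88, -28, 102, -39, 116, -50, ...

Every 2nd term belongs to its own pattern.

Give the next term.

130

Positions 1, 3, 5, … form one subsequence and positions 2, 4, 6, … form another.
Track A: -6, -17, -28, -39, -50. Subtracting 11 each time.
Track B: 74, 88, 102, 116. Linear: a_n = 60 + 14·n.
Position 10 → track B, term 5 = 130.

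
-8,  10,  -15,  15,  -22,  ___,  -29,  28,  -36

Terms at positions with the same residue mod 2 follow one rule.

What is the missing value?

21

The terms cycle through 2 interleaved subsequences.
Stream A: -8, -15, -22, -29, -36. Linear: a_n = -1 − 7·n.
Stream B: 10, 15, ?, 28. The triangular numbers T_4, T_5, ….
Filling stream B at index 3 by its rule yields 21.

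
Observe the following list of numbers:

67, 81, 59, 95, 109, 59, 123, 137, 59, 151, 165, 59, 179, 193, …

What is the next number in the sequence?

59

Positions follow the repeating pattern AAB; grouping by letter gives 2 tracks.
Stream A is 67, 81, 95, 109, 123, 137, 151, 165, 179, 193, which is arithmetic, step +14.
Stream B is 59, 59, 59, 59, which is constant 59.
Position 15 falls in stream B as its term 5, giving 59.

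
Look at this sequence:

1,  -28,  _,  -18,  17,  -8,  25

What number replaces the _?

9

The terms cycle through 2 interleaved subsequences.
Subsequence A = 1, ?, 17, 25: arithmetic with common difference +8.
Subsequence B = -28, -18, -8: adding 10 each time.
So the missing entry in subsequence A is 9.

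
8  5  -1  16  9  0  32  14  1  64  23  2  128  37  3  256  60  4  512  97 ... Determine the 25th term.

2048

Read the sequence 3 terms at a time; column i is its own pattern.
Track A: 8, 16, 32, 64, 128, 256, 512. A geometric progression (common ratio 2).
Track B: 5, 9, 14, 23, 37, 60, 97. Each term equals the sum of the previous two.
Track C: -1, 0, 1, 2, 3, 4. Linear: a_n = -2 + n.
Position 25 falls in track A as its term 9, giving 2048.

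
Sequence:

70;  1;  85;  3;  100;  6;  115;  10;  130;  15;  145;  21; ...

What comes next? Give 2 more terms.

160, 28

Split by position mod 2 into 2 tracks.
Subsequence A: 70, 85, 100, 115, 130, 145 — arithmetic, step +15.
Subsequence B: 1, 3, 6, 10, 15, 21 — the triangular numbers T_1, T_2, ….
Position 13 falls in subsequence A as its term 7, giving 160.
Position 14 falls in subsequence B as its term 7, giving 28.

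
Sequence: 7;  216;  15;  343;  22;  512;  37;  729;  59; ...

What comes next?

Taking every 2nd term gives 2 separate tracks.
Track A = 7, 15, 22, 37, 59: Fibonacci-style (each term is the sum of the two before it).
Track B = 216, 343, 512, 729: consecutive cubes n³ from n = 6.
The 10th slot belongs to track B; its 5th term is 1000.

1000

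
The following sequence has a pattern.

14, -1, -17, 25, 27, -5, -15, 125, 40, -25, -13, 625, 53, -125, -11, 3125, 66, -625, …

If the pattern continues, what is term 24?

78125

Read the sequence 4 terms at a time; column i is its own pattern.
Track A is 14, 27, 40, 53, 66, which is linear: a_n = 1 + 13·n.
Track B is -1, -5, -25, -125, -625, which is multiplying by 5 each time.
Track C is -17, -15, -13, -11, which is linear: a_n = -19 + 2·n.
Track D is 25, 125, 625, 3125, which is powers of 5.
Position 24 falls in track D as its term 6, giving 78125.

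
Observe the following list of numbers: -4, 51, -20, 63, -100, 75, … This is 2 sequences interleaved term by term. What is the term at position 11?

Taking every 2nd term gives 2 separate tracks.
Subsequence A: -4, -20, -100. Multiplying by 5 each time.
Subsequence B: 51, 63, 75. Linear: a_n = 39 + 12·n.
Position 11 falls in subsequence A as its term 6, giving -12500.

-12500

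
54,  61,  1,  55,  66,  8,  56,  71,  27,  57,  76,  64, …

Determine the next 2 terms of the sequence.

Read the sequence 3 terms at a time; column i is its own pattern.
Subsequence A = 54, 55, 56, 57: linear: a_n = 53 + n.
Subsequence B = 61, 66, 71, 76: adding 5 each time.
Subsequence C = 1, 8, 27, 64: the cubes 1³, 2³, 3³, ….
The 13th slot belongs to subsequence A; its 5th term is 58.
Term 14 comes from subsequence B (its 5th entry): 81.

58, 81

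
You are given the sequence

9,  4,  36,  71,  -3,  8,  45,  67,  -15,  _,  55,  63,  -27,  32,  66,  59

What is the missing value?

Taking every 4th term gives 4 separate tracks.
Track A = 9, -3, -15, -27: arithmetic, step −12.
Track B = 4, 8, ?, 32: successive powers of 2.
Track C = 36, 45, 55, 66: the triangular numbers T_8, T_9, ….
Track D = 71, 67, 63, 59: subtracting 4 each time.
Filling track B at index 3 by its rule yields 16.

16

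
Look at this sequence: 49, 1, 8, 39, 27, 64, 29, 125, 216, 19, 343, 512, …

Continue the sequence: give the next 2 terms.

9, 729

Reading positions in blocks of 3 reveals the pattern ABB — 2 tracks woven together.
Stream A is 49, 39, 29, 19, which is arithmetic, step −10.
Stream B is 1, 8, 27, 64, 125, 216, 343, 512, which is the cubes 1³, 2³, 3³, ….
Term 13 comes from stream A (its 5th entry): 9.
Position 14 falls in stream B as its term 9, giving 729.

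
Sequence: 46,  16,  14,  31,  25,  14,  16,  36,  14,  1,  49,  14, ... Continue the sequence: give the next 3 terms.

Split by position mod 3 into 3 tracks.
Subsequence A: 46, 31, 16, 1 (arithmetic with common difference −15).
Subsequence B: 16, 25, 36, 49 (perfect squares starting at 4²).
Subsequence C: 14, 14, 14, 14 (always 14).
Position 13 → subsequence A, term 5 = -14.
Term 14 comes from subsequence B (its 5th entry): 64.
The 15th slot belongs to subsequence C; its 5th term is 14.

-14, 64, 14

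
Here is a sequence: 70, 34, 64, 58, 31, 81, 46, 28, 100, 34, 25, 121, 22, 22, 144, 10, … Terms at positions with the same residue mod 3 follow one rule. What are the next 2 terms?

19, 169

Split by position mod 3: positions 1, 4, 7, … form one track, and each other residue class forms its own.
Stream A: 70, 58, 46, 34, 22, 10. Subtracting 12 each time.
Stream B: 34, 31, 28, 25, 22. Arithmetic with common difference −3.
Stream C: 64, 81, 100, 121, 144. The squares 8², 9², 10², ….
Position 17 falls in stream B as its term 6, giving 19.
Position 18 falls in stream C as its term 6, giving 169.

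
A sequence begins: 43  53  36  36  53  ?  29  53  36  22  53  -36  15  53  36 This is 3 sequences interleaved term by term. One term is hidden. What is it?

-36

The terms cycle through 3 interleaved subsequences.
Stream A = 43, 36, 29, 22, 15: arithmetic, step −7.
Stream B = 53, 53, 53, 53, 53: the constant sequence 53.
Stream C = 36, ?, 36, -36, 36: oscillating between 36 and -36.
Filling stream C at index 2 by its rule yields -36.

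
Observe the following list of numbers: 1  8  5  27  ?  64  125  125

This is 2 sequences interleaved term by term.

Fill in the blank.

The terms cycle through 2 interleaved subsequences.
Track A is 1, 5, ?, 125, which is powers 5^0, 5^1, 5^2, ….
Track B is 8, 27, 64, 125, which is perfect cubes starting at 2³.
Track A's pattern makes the blank 25.

25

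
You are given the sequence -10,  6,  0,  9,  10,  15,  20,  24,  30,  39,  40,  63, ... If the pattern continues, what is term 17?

Positions 1, 3, 5, … form one subsequence and positions 2, 4, 6, … form another.
Stream A: -10, 0, 10, 20, 30, 40. Linear: a_n = -20 + 10·n.
Stream B: 6, 9, 15, 24, 39, 63. A Fibonacci-like recurrence a_n = a_{n-1} + a_{n-2}.
Term 17 comes from stream A (its 9th entry): 70.

70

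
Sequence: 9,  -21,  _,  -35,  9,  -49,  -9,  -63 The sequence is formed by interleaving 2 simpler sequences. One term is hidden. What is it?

-9

Positions 1, 3, 5, … form one subsequence and positions 2, 4, 6, … form another.
Track A is 9, ?, 9, -9, which is alternating ±9.
Track B is -21, -35, -49, -63, which is subtracting 14 each time.
So the missing entry in track A is -9.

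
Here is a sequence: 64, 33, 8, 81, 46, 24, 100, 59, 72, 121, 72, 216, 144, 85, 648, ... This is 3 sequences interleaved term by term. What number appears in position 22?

Read the sequence 3 terms at a time; column i is its own pattern.
Stream A: 64, 81, 100, 121, 144 (the squares 8², 9², 10², …).
Stream B: 33, 46, 59, 72, 85 (linear: a_n = 20 + 13·n).
Stream C: 8, 24, 72, 216, 648 (multiplying by 3 each time).
Position 22 falls in stream A as its term 8, giving 225.

225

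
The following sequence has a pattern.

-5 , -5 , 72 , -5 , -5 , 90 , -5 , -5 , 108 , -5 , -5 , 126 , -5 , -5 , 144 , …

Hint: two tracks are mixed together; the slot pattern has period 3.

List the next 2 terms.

-5, -5

Reading positions in blocks of 3 reveals the pattern AAB — 2 tracks woven together.
Subsequence A: -5, -5, -5, -5, -5, -5, -5, -5, -5, -5 — the constant sequence -5.
Subsequence B: 72, 90, 108, 126, 144 — linear: a_n = 54 + 18·n.
The 16th slot belongs to subsequence A; its 11th term is -5.
The 17th slot belongs to subsequence A; its 12th term is -5.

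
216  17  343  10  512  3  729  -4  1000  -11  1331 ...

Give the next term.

-18

Odd-indexed and even-indexed terms follow separate rules.
Subsequence A: 216, 343, 512, 729, 1000, 1331 — the cubes 6³, 7³, 8³, ….
Subsequence B: 17, 10, 3, -4, -11 — linear: a_n = 24 − 7·n.
Position 12 falls in subsequence B as its term 6, giving -18.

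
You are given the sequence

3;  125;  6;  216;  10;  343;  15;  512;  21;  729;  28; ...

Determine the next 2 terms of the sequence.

Odd-indexed and even-indexed terms follow separate rules.
Track A = 3, 6, 10, 15, 21, 28: triangular numbers starting at T_2.
Track B = 125, 216, 343, 512, 729: the cubes 5³, 6³, 7³, ….
Position 12 → track B, term 6 = 1000.
Position 13 falls in track A as its term 7, giving 36.

1000, 36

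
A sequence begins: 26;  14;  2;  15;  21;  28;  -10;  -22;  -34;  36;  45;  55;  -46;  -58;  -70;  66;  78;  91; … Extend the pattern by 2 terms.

Reading positions in blocks of 6 reveals the pattern AAABBB — 2 tracks woven together.
Subsequence A: 26, 14, 2, -10, -22, -34, -46, -58, -70 (subtracting 12 each time).
Subsequence B: 15, 21, 28, 36, 45, 55, 66, 78, 91 (triangular numbers n(n+1)/2 for n = 5, 6, …).
The 19th slot belongs to subsequence A; its 10th term is -82.
Position 20 falls in subsequence A as its term 11, giving -94.

-82, -94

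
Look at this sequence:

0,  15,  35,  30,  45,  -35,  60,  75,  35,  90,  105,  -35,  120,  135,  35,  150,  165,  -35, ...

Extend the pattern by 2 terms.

Positions follow the repeating pattern AAB; grouping by letter gives 2 tracks.
Track A: 0, 15, 30, 45, 60, 75, 90, 105, 120, 135, 150, 165 — arithmetic, step +15.
Track B: 35, -35, 35, -35, 35, -35 — the oscillation 35·(−1)^(n+1).
The 19th slot belongs to track A; its 13th term is 180.
Position 20 falls in track A as its term 14, giving 195.

180, 195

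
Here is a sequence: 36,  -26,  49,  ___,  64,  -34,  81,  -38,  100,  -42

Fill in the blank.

Split by position mod 2 into 2 tracks.
Subsequence A: 36, 49, 64, 81, 100 (the squares 6², 7², 8², …).
Subsequence B: -26, ?, -34, -38, -42 (linear: a_n = -22 − 4·n).
So the missing entry in subsequence B is -30.

-30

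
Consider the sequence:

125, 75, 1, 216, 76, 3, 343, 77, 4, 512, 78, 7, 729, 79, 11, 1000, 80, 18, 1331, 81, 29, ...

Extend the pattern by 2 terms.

1728, 82

The terms cycle through 3 interleaved subsequences.
Track A = 125, 216, 343, 512, 729, 1000, 1331: the cubes 5³, 6³, 7³, ….
Track B = 75, 76, 77, 78, 79, 80, 81: adding 1 each time.
Track C = 1, 3, 4, 7, 11, 18, 29: Fibonacci-style (each term is the sum of the two before it).
The 22nd slot belongs to track A; its 8th term is 1728.
Position 23 falls in track B as its term 8, giving 82.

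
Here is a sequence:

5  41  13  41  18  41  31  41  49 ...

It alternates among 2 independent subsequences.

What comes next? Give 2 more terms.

41, 80

Odd-indexed and even-indexed terms follow separate rules.
Stream A: 5, 13, 18, 31, 49. Each term equals the sum of the previous two.
Stream B: 41, 41, 41, 41. Always 41.
Position 10 → stream B, term 5 = 41.
Position 11 → stream A, term 6 = 80.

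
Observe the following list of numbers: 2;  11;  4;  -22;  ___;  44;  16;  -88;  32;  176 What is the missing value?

Taking every 2nd term gives 2 separate tracks.
Subsequence A: 2, 4, ?, 16, 32. Powers 2^1, 2^2, 2^3, ….
Subsequence B: 11, -22, 44, -88, 176. Multiplying by -2 each time.
Subsequence A's pattern makes the blank 8.

8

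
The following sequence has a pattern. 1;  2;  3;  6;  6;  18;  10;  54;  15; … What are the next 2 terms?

162, 21

Split by position mod 2 into 2 tracks.
Track A: 1, 3, 6, 10, 15 — the triangular numbers T_1, T_2, ….
Track B: 2, 6, 18, 54 — geometric with ratio 3.
Term 10 comes from track B (its 5th entry): 162.
Term 11 comes from track A (its 6th entry): 21.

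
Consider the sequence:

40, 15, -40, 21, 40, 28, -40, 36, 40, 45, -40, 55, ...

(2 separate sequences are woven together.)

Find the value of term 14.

66

Positions 1, 3, 5, … form one subsequence and positions 2, 4, 6, … form another.
Subsequence A is 40, -40, 40, -40, 40, -40, which is oscillating between 40 and -40.
Subsequence B is 15, 21, 28, 36, 45, 55, which is the triangular numbers T_5, T_6, ….
Position 14 → subsequence B, term 7 = 66.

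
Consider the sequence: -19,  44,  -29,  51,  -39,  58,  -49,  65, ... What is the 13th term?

-79

Odd-indexed and even-indexed terms follow separate rules.
Track A is -19, -29, -39, -49, which is linear: a_n = -9 − 10·n.
Track B is 44, 51, 58, 65, which is arithmetic with common difference +7.
The 13th slot belongs to track A; its 7th term is -79.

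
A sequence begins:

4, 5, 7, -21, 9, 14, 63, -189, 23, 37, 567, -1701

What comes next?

60

Positions follow the repeating pattern AABB; grouping by letter gives 2 tracks.
Subsequence A: 4, 5, 9, 14, 23, 37 (Fibonacci-style (each term is the sum of the two before it)).
Subsequence B: 7, -21, 63, -189, 567, -1701 (geometric, ×-3 each step).
The 13th slot belongs to subsequence A; its 7th term is 60.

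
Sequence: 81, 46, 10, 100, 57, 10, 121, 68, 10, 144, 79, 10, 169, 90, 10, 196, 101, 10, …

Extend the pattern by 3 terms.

225, 112, 10

Split by position mod 3: positions 1, 4, 7, … form one track, and each other residue class forms its own.
Track A is 81, 100, 121, 144, 169, 196, which is the squares 9², 10², 11², ….
Track B is 46, 57, 68, 79, 90, 101, which is linear: a_n = 35 + 11·n.
Track C is 10, 10, 10, 10, 10, 10, which is the constant sequence 10.
Position 19 falls in track A as its term 7, giving 225.
Position 20 → track B, term 7 = 112.
Position 21 falls in track C as its term 7, giving 10.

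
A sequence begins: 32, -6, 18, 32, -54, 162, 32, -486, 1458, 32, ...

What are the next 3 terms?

-4374, 13122, 32

The slot pattern repeats as ABB (period 3), so there are 2 interleaved tracks.
Track A: 32, 32, 32, 32. The constant sequence 32.
Track B: -6, 18, -54, 162, -486, 1458. Geometric with ratio -3.
Term 11 comes from track B (its 7th entry): -4374.
Position 12 → track B, term 8 = 13122.
Position 13 → track A, term 5 = 32.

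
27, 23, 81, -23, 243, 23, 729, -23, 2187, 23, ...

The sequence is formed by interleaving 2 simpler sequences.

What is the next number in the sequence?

Split by position mod 2 into 2 tracks.
Stream A: 27, 81, 243, 729, 2187. Powers 3^3, 3^4, 3^5, ….
Stream B: 23, -23, 23, -23, 23. Oscillating between 23 and -23.
The 11th slot belongs to stream A; its 6th term is 6561.

6561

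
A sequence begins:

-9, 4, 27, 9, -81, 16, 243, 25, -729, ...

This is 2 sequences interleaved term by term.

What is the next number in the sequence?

36

The terms cycle through 2 interleaved subsequences.
Subsequence A: -9, 27, -81, 243, -729. Geometric with ratio -3.
Subsequence B: 4, 9, 16, 25. The squares 2², 3², 4², ….
Position 10 falls in subsequence B as its term 5, giving 36.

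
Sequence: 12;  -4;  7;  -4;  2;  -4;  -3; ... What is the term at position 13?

-18

Positions 1, 3, 5, … form one subsequence and positions 2, 4, 6, … form another.
Stream A: 12, 7, 2, -3 — linear: a_n = 17 − 5·n.
Stream B: -4, -4, -4 — constant -4.
Position 13 → stream A, term 7 = -18.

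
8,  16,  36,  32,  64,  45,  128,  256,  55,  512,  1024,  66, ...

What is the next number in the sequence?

2048

Reading positions in blocks of 3 reveals the pattern AAB — 2 tracks woven together.
Subsequence A: 8, 16, 32, 64, 128, 256, 512, 1024 (powers of 2).
Subsequence B: 36, 45, 55, 66 (triangular numbers n(n+1)/2 for n = 8, 9, …).
The 13th slot belongs to subsequence A; its 9th term is 2048.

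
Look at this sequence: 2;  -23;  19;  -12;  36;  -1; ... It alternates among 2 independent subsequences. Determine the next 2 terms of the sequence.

Positions 1, 3, 5, … form one subsequence and positions 2, 4, 6, … form another.
Track A: 2, 19, 36 — adding 17 each time.
Track B: -23, -12, -1 — linear: a_n = -34 + 11·n.
Position 7 falls in track A as its term 4, giving 53.
Position 8 → track B, term 4 = 10.

53, 10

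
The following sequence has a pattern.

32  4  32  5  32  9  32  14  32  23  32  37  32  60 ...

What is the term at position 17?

32

Positions 1, 3, 5, … form one subsequence and positions 2, 4, 6, … form another.
Stream A: 32, 32, 32, 32, 32, 32, 32 — constant 32.
Stream B: 4, 5, 9, 14, 23, 37, 60 — Fibonacci-style (each term is the sum of the two before it).
Position 17 falls in stream A as its term 9, giving 32.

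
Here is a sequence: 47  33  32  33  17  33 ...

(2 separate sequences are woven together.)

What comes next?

2

Positions 1, 3, 5, … form one subsequence and positions 2, 4, 6, … form another.
Track A: 47, 32, 17 (arithmetic with common difference −15).
Track B: 33, 33, 33 (always 33).
Position 7 → track A, term 4 = 2.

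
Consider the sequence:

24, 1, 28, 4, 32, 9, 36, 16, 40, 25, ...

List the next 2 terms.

44, 36

Positions 1, 3, 5, … form one subsequence and positions 2, 4, 6, … form another.
Track A: 24, 28, 32, 36, 40 (arithmetic with common difference +4).
Track B: 1, 4, 9, 16, 25 (perfect squares starting at 1²).
Position 11 → track A, term 6 = 44.
Term 12 comes from track B (its 6th entry): 36.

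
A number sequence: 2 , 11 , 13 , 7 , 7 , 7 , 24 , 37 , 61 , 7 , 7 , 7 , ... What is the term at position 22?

7

Reading positions in blocks of 6 reveals the pattern AAABBB — 2 tracks woven together.
Stream A: 2, 11, 13, 24, 37, 61 — a Fibonacci-like recurrence a_n = a_{n-1} + a_{n-2}.
Stream B: 7, 7, 7, 7, 7, 7 — always 7.
Position 22 → stream B, term 10 = 7.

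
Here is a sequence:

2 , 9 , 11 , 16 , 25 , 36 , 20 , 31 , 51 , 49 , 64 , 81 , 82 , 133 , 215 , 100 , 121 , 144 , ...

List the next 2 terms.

The slot pattern repeats as AAABBB (period 6), so there are 2 interleaved tracks.
Track A: 2, 9, 11, 20, 31, 51, 82, 133, 215 — each term equals the sum of the previous two.
Track B: 16, 25, 36, 49, 64, 81, 100, 121, 144 — consecutive squares n² from n = 4.
The 19th slot belongs to track A; its 10th term is 348.
Term 20 comes from track A (its 11th entry): 563.

348, 563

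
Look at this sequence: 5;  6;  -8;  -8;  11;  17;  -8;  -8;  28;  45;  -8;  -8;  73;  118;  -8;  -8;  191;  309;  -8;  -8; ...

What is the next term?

500

Positions follow the repeating pattern AABB; grouping by letter gives 2 tracks.
Subsequence A: 5, 6, 11, 17, 28, 45, 73, 118, 191, 309. Fibonacci-style (each term is the sum of the two before it).
Subsequence B: -8, -8, -8, -8, -8, -8, -8, -8, -8, -8. Always -8.
Position 21 falls in subsequence A as its term 11, giving 500.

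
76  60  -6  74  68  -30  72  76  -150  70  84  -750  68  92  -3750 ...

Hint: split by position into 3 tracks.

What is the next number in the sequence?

Split by position mod 3: positions 1, 4, 7, … form one track, and each other residue class forms its own.
Subsequence A: 76, 74, 72, 70, 68 — subtracting 2 each time.
Subsequence B: 60, 68, 76, 84, 92 — arithmetic with common difference +8.
Subsequence C: -6, -30, -150, -750, -3750 — geometric with ratio 5.
The 16th slot belongs to subsequence A; its 6th term is 66.

66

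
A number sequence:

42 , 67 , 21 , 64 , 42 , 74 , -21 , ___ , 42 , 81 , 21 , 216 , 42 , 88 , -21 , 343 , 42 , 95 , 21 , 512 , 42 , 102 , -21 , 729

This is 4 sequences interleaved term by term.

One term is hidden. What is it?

125

Taking every 4th term gives 4 separate tracks.
Track A = 42, 42, 42, 42, 42, 42: always 42.
Track B = 67, 74, 81, 88, 95, 102: arithmetic with common difference +7.
Track C = 21, -21, 21, -21, 21, -21: oscillating between 21 and -21.
Track D = 64, ?, 216, 343, 512, 729: the cubes 4³, 5³, 6³, ….
Track D's pattern makes the blank 125.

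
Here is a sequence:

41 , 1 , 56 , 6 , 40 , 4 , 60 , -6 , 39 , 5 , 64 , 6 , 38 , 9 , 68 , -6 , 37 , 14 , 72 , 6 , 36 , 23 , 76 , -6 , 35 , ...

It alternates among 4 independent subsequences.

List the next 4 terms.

37, 80, 6, 34

The terms cycle through 4 interleaved subsequences.
Stream A: 41, 40, 39, 38, 37, 36, 35. Subtracting 1 each time.
Stream B: 1, 4, 5, 9, 14, 23. A Fibonacci-like recurrence a_n = a_{n-1} + a_{n-2}.
Stream C: 56, 60, 64, 68, 72, 76. Arithmetic with common difference +4.
Stream D: 6, -6, 6, -6, 6, -6. Oscillating between 6 and -6.
Position 26 → stream B, term 7 = 37.
Position 27 → stream C, term 7 = 80.
Term 28 comes from stream D (its 7th entry): 6.
Term 29 comes from stream A (its 8th entry): 34.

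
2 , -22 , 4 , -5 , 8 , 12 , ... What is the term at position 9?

32

Split by position mod 2 into 2 tracks.
Track A is 2, 4, 8, which is successive powers of 2.
Track B is -22, -5, 12, which is adding 17 each time.
Position 9 falls in track A as its term 5, giving 32.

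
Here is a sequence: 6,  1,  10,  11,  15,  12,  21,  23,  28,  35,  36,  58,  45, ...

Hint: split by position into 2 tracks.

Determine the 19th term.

78

Odd-indexed and even-indexed terms follow separate rules.
Stream A is 6, 10, 15, 21, 28, 36, 45, which is triangular numbers n(n+1)/2 for n = 3, 4, ….
Stream B is 1, 11, 12, 23, 35, 58, which is a Fibonacci-like recurrence a_n = a_{n-1} + a_{n-2}.
Position 19 falls in stream A as its term 10, giving 78.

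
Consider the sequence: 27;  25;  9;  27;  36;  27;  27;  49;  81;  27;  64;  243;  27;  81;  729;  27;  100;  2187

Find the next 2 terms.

27, 121

Split by position mod 3 into 3 tracks.
Subsequence A: 27, 27, 27, 27, 27, 27 (constant 27).
Subsequence B: 25, 36, 49, 64, 81, 100 (the squares 5², 6², 7², …).
Subsequence C: 9, 27, 81, 243, 729, 2187 (successive powers of 3).
Position 19 → subsequence A, term 7 = 27.
The 20th slot belongs to subsequence B; its 7th term is 121.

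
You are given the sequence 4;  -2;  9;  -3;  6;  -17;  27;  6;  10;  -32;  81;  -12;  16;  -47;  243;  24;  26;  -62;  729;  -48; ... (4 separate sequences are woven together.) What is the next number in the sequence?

The terms cycle through 4 interleaved subsequences.
Track A: 4, 6, 10, 16, 26 (each term equals the sum of the previous two).
Track B: -2, -17, -32, -47, -62 (subtracting 15 each time).
Track C: 9, 27, 81, 243, 729 (powers 3^2, 3^3, 3^4, …).
Track D: -3, 6, -12, 24, -48 (geometric with ratio -2).
Position 21 falls in track A as its term 6, giving 42.

42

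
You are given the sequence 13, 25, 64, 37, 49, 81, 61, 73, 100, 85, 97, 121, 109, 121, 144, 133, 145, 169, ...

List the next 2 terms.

157, 169

Positions follow the repeating pattern AAB; grouping by letter gives 2 tracks.
Subsequence A: 13, 25, 37, 49, 61, 73, 85, 97, 109, 121, 133, 145 (linear: a_n = 1 + 12·n).
Subsequence B: 64, 81, 100, 121, 144, 169 (perfect squares starting at 8²).
The 19th slot belongs to subsequence A; its 13th term is 157.
Term 20 comes from subsequence A (its 14th entry): 169.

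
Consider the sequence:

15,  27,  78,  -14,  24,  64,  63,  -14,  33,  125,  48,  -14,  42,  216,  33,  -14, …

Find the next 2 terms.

51, 343

Read the sequence 4 terms at a time; column i is its own pattern.
Subsequence A = 15, 24, 33, 42: linear: a_n = 6 + 9·n.
Subsequence B = 27, 64, 125, 216: consecutive cubes n³ from n = 3.
Subsequence C = 78, 63, 48, 33: arithmetic with common difference −15.
Subsequence D = -14, -14, -14, -14: constant -14.
Position 17 falls in subsequence A as its term 5, giving 51.
Term 18 comes from subsequence B (its 5th entry): 343.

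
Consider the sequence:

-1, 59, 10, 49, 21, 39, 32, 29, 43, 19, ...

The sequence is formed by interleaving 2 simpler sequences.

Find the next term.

The terms cycle through 2 interleaved subsequences.
Track A is -1, 10, 21, 32, 43, which is adding 11 each time.
Track B is 59, 49, 39, 29, 19, which is arithmetic, step −10.
The 11th slot belongs to track A; its 6th term is 54.

54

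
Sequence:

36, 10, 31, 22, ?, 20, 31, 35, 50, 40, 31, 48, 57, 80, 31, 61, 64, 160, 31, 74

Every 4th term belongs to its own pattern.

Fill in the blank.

Taking every 4th term gives 4 separate tracks.
Stream A = 36, ?, 50, 57, 64: arithmetic with common difference +7.
Stream B = 10, 20, 40, 80, 160: geometric with ratio 2.
Stream C = 31, 31, 31, 31, 31: the constant sequence 31.
Stream D = 22, 35, 48, 61, 74: adding 13 each time.
So the missing entry in stream A is 43.

43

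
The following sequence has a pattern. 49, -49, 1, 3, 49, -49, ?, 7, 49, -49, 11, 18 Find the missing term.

Positions follow the repeating pattern AABB; grouping by letter gives 2 tracks.
Subsequence A = 49, -49, 49, -49, 49, -49: oscillating between 49 and -49.
Subsequence B = 1, 3, ?, 7, 11, 18: Fibonacci-style (each term is the sum of the two before it).
So the missing entry in subsequence B is 4.

4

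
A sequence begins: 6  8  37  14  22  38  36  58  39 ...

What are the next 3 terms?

94, 152, 40

Reading positions in blocks of 3 reveals the pattern AAB — 2 tracks woven together.
Stream A = 6, 8, 14, 22, 36, 58: each term equals the sum of the previous two.
Stream B = 37, 38, 39: arithmetic, step +1.
Position 10 → stream A, term 7 = 94.
The 11th slot belongs to stream A; its 8th term is 152.
Position 12 falls in stream B as its term 4, giving 40.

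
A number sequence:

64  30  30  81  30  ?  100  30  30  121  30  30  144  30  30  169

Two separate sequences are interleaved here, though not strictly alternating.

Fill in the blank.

The slot pattern repeats as ABB (period 3), so there are 2 interleaved tracks.
Track A: 64, 81, 100, 121, 144, 169. Consecutive squares n² from n = 8.
Track B: 30, 30, 30, ?, 30, 30, 30, 30, 30, 30. Always 30.
The gap is track B's term 4; the rule gives 30.

30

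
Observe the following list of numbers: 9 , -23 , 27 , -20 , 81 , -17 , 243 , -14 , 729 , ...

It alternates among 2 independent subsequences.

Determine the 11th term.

2187

The terms cycle through 2 interleaved subsequences.
Track A: 9, 27, 81, 243, 729 — powers of 3.
Track B: -23, -20, -17, -14 — adding 3 each time.
The 11th slot belongs to track A; its 6th term is 2187.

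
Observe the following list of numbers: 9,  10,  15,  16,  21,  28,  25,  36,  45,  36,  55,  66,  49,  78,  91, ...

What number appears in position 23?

171

The slot pattern repeats as ABB (period 3), so there are 2 interleaved tracks.
Track A: 9, 16, 25, 36, 49 — the squares 3², 4², 5², ….
Track B: 10, 15, 21, 28, 36, 45, 55, 66, 78, 91 — the triangular numbers T_4, T_5, ….
Position 23 falls in track B as its term 15, giving 171.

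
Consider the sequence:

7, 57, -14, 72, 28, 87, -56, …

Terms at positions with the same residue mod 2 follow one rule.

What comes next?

Odd-indexed and even-indexed terms follow separate rules.
Subsequence A: 7, -14, 28, -56 (geometric, ×-2 each step).
Subsequence B: 57, 72, 87 (linear: a_n = 42 + 15·n).
The 8th slot belongs to subsequence B; its 4th term is 102.

102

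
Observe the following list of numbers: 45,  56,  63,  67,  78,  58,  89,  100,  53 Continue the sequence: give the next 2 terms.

111, 122

The slot pattern repeats as AAB (period 3), so there are 2 interleaved tracks.
Track A is 45, 56, 67, 78, 89, 100, which is linear: a_n = 34 + 11·n.
Track B is 63, 58, 53, which is subtracting 5 each time.
Position 10 → track A, term 7 = 111.
Term 11 comes from track A (its 8th entry): 122.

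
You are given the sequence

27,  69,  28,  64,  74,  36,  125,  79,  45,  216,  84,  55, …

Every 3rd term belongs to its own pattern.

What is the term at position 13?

343

Split by position mod 3: positions 1, 4, 7, … form one track, and each other residue class forms its own.
Track A = 27, 64, 125, 216: the cubes 3³, 4³, 5³, ….
Track B = 69, 74, 79, 84: arithmetic with common difference +5.
Track C = 28, 36, 45, 55: triangular numbers n(n+1)/2 for n = 7, 8, ….
Term 13 comes from track A (its 5th entry): 343.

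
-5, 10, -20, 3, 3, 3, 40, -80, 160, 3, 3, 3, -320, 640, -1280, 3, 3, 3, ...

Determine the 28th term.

3

Reading positions in blocks of 6 reveals the pattern AAABBB — 2 tracks woven together.
Subsequence A: -5, 10, -20, 40, -80, 160, -320, 640, -1280. Geometric with ratio -2.
Subsequence B: 3, 3, 3, 3, 3, 3, 3, 3, 3. Constant 3.
Term 28 comes from subsequence B (its 13th entry): 3.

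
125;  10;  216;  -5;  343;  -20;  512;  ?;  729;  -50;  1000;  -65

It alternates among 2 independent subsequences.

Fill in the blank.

-35

Split by position mod 2 into 2 tracks.
Track A = 125, 216, 343, 512, 729, 1000: the cubes 5³, 6³, 7³, ….
Track B = 10, -5, -20, ?, -50, -65: linear: a_n = 25 − 15·n.
The gap is track B's term 4; the rule gives -35.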